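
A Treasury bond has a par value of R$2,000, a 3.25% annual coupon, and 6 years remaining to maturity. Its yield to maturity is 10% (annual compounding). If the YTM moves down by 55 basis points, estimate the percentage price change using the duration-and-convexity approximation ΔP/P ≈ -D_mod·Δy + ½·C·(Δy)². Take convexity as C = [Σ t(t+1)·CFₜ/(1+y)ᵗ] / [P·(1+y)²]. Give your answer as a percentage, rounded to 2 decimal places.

+2.77%

With y = 0.1:
  t   CF        PV=CF/(1+0.1)^t    t·PV        t(t+1)·PV
  1        65.00        59.0909        59.0909         118.1818
  2        65.00        53.7190       107.4380         322.3140
  3        65.00        48.8355       146.5064         586.0255
  4        65.00        44.3959       177.5835         887.9175
  5        65.00        40.3599       201.7994       1,210.7966
  6     2,065.00     1,165.6387     6,993.8320      48,956.8240
  Σ                  1,412.0398     7,686.2502      52,082.0594
P = 1,412.0398; D_Mac = 5.44337 yrs; D_mod = 4.94852 yrs; C = 30.48287.
Duration effect: -4.94852 × (-0.0055) = +0.027217
Convexity effect: 0.5 × 30.48287 × (-0.0055)² = +0.0004611
ΔP/P ≈ +0.027217 + 0.0004611 = +0.027678 = +2.7678%.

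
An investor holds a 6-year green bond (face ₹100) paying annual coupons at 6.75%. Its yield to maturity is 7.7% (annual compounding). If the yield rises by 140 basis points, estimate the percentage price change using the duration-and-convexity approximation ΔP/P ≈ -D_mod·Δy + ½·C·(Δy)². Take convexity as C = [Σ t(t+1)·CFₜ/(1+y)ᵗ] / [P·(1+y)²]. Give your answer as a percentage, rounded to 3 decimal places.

-6.351%

With y = 0.077:
  t   CF        PV=CF/(1+0.077)^t    t·PV        t(t+1)·PV
  1         6.75         6.2674         6.2674          12.5348
  2         6.75         5.8193        11.6386          34.9159
  3         6.75         5.4033        16.2098          64.8392
  4         6.75         5.0170        20.0679         100.3393
  5         6.75         4.6583        23.2914         139.7483
  6       106.75        68.4028       410.4166       2,872.9162
  Σ                     95.5680       487.8917       3,225.2937
P = 95.5680; D_Mac = 5.10518 yrs; D_mod = 4.74018 yrs; C = 29.09547.
Duration effect: -4.74018 × (+0.014) = -0.066363
Convexity effect: 0.5 × 29.09547 × (0.014)² = +0.0028514
ΔP/P ≈ -0.066363 + 0.0028514 = -0.063511 = -6.3511%.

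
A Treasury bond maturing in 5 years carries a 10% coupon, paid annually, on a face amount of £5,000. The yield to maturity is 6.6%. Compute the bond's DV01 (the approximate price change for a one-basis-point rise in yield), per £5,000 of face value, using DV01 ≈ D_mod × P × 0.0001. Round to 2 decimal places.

£2.26

Periodic yield y = 0.066.
  t   CF        PV=CF/(1+0.066)^t    t·PV
  1       500.00       469.0432       469.0432
  2       500.00       440.0030       880.0059
  3       500.00       412.7607     1,238.2822
  4       500.00       387.2052     1,548.8208
  5     5,500.00     3,995.5509    19,977.7544
  Σ                  5,704.5629    24,113.9066
P = 5,704.5629; D_Mac = 4.22713 yrs; D_mod = 3.96541 yrs.
DV01 ≈ 3.96541 × 5,704.5629 × 0.0001 = 2.262093.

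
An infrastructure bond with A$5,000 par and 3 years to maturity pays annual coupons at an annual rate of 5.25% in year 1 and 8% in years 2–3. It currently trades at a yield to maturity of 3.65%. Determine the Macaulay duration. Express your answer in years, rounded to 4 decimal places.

Periodic yield y = 0.0365. Discount each cash flow and weight by its year:
  t   CF        PV=CF/(1+0.0365)^t    t·PV
  1       262.50       253.2562       253.2562
  2       400.00       372.3243       744.6486
  3     5,400.00     4,849.3758    14,548.1274
  Σ                  5,474.9562    15,546.0321
Price P = Σ PV = 5,474.9562.
Macaulay duration = Σ(t·PV) / P = 15,546.0321 / 5,474.9562 = 2.83948 years.

2.8395 years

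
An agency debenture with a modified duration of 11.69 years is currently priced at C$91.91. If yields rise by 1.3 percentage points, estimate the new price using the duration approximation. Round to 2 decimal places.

Duration approximation: ΔP/P ≈ -D_mod · Δy = -11.69 × (+0.013) = -0.151970.
New price ≈ 91.91 × (1 - 0.151970) = 77.9424373.

C$77.94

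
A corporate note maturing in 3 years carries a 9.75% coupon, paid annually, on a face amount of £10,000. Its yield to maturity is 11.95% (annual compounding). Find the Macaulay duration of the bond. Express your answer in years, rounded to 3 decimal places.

2.734 years

Periodic yield y = 0.1195. Discount each cash flow and weight by its year:
  t   CF        PV=CF/(1+0.1195)^t    t·PV
  1       975.00       870.9245       870.9245
  2       975.00       777.9585     1,555.9170
  3    10,975.00     7,822.2598    23,466.7794
  Σ                  9,471.1428    25,893.6208
Price P = Σ PV = 9,471.1428.
Macaulay duration = Σ(t·PV) / P = 25,893.6208 / 9,471.1428 = 2.73395 years.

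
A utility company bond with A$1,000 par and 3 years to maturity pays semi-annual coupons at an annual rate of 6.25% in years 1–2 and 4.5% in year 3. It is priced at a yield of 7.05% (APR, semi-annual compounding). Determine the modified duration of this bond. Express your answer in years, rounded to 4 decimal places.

2.6848 years

Periodic yield y = 0.03525. First find Macaulay duration:
  t   CF        PV=CF/(1+0.03525)^t    t·PV
  1        31.25        30.1859        30.1859
  2        31.25        29.1581        58.3162
  3        31.25        28.1653        84.4959
  4        31.25        27.2063       108.8251
  5        22.50        18.9215        94.6077
  6     1,022.50       830.5999     4,983.5995
  Σ                    964.2371     5,360.0303
P = 964.2371; Macaulay duration = 5,360.0303 / 964.2371 = 5.55883 half-year periods = 2.77942 years.
Modified duration = D_Mac / (1 + y) = 2.77942 / 1.03525 = 2.68478 years.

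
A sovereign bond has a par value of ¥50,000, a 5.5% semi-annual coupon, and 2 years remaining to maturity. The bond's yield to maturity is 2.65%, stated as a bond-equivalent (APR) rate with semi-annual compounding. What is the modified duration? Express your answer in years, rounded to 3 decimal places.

1.898 years

Periodic yield y = 0.01325. First find Macaulay duration:
  t   CF        PV=CF/(1+0.01325)^t    t·PV
  1     1,375.00     1,357.0195     1,357.0195
  2     1,375.00     1,339.2741     2,678.5482
  3     1,375.00     1,321.7608     3,965.2823
  4    51,375.00    48,739.9843   194,959.9373
  Σ                 52,758.0387   202,960.7874
P = 52,758.0387; Macaulay duration = 202,960.7874 / 52,758.0387 = 3.84701 half-year periods = 1.92351 years.
Modified duration = D_Mac / (1 + y) = 1.92351 / 1.01325 = 1.89835 years.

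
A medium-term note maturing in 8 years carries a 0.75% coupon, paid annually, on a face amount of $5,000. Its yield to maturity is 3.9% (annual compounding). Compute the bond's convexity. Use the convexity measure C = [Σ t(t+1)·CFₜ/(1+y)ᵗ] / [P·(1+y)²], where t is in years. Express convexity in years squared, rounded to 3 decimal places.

64.071

With y = 0.039:
  t   CF        PV=CF/(1+0.039)^t    t·PV        t(t+1)·PV
  1        37.50        36.0924        36.0924          72.1848
  2        37.50        34.7376        69.4753         208.4258
  3        37.50        33.4337       100.3011         401.2046
  4        37.50        32.1787       128.7150         643.5749
  5        37.50        30.9709       154.8544         929.1264
  6        37.50        29.8084       178.8501       1,251.9508
  7        37.50        28.6895       200.8262       1,606.6100
  8     5,037.50     3,709.2891    29,674.3125     267,068.8123
  Σ                  3,935.2002    30,543.4270     272,181.8895
P = 3,935.2002.
Convexity = Σ t(t+1)·PV / [P·(1+y)²] = 272,181.8895 / (3,935.2002 × 1.079521) = 64.07097.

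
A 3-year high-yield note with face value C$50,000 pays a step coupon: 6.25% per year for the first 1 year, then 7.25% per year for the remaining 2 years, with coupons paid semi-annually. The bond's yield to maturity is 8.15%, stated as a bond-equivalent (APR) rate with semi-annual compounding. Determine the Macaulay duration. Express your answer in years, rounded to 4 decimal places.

Periodic yield y = 0.04075. Discount each cash flow and weight by its period:
  t   CF        PV=CF/(1+0.04075)^t    t·PV
  1     1,562.50     1,501.3212     1,501.3212
  2     1,562.50     1,442.5377     2,885.0755
  3     1,812.50     1,607.8249     4,823.4748
  4     1,812.50     1,544.8714     6,179.4857
  5     1,812.50     1,484.3828     7,421.9141
  6    51,812.50    40,771.4381   244,628.6288
  Σ                 48,352.3762   267,439.8999
Price P = Σ PV = 48,352.3762.
Macaulay duration = Σ(t·PV) / P = 267,439.8999 / 48,352.3762 = 5.53106 half-year periods.
In years: 5.53106 / 2 = 2.76553 years.

2.7655 years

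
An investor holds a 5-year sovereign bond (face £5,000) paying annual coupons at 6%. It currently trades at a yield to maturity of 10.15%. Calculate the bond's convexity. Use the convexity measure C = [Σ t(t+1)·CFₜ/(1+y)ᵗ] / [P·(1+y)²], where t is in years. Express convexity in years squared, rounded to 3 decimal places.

20.887

With y = 0.1015:
  t   CF        PV=CF/(1+0.1015)^t    t·PV        t(t+1)·PV
  1       300.00       272.3559       272.3559         544.7118
  2       300.00       247.2591       494.5182       1,483.5545
  3       300.00       224.4749       673.4246       2,693.6986
  4       300.00       203.7902       815.1607       4,075.8036
  5     5,300.00     3,268.5367    16,342.6834      98,056.1002
  Σ                  4,216.4167    18,598.1428     106,853.8686
P = 4,216.4167.
Convexity = Σ t(t+1)·PV / [P·(1+y)²] = 106,853.8686 / (4,216.4167 × 1.213302) = 20.88708.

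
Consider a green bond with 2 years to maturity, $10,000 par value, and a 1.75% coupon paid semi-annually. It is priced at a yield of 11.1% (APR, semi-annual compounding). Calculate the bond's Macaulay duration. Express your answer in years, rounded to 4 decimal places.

Periodic yield y = 0.0555. Discount each cash flow and weight by its period:
  t   CF        PV=CF/(1+0.0555)^t    t·PV
  1        87.50        82.8991        82.8991
  2        87.50        78.5401       157.0802
  3        87.50        74.4103       223.2310
  4    10,087.50     8,127.3806    32,509.5223
  Σ                  8,363.2302    32,972.7327
Price P = Σ PV = 8,363.2302.
Macaulay duration = Σ(t·PV) / P = 32,972.7327 / 8,363.2302 = 3.94258 half-year periods.
In years: 3.94258 / 2 = 1.97129 years.

1.9713 years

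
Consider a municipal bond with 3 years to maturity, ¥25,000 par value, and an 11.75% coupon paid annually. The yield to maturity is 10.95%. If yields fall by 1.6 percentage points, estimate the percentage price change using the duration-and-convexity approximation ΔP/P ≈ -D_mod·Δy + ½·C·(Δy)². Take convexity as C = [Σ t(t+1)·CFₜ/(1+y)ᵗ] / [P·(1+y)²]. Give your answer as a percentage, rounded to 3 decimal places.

With y = 0.1095:
  t   CF        PV=CF/(1+0.1095)^t    t·PV        t(t+1)·PV
  1     2,937.50     2,647.5890     2,647.5890       5,295.1780
  2     2,937.50     2,386.2902     4,772.5804      14,317.7413
  3    27,937.50    20,455.2890    61,365.8671     245,463.4686
  Σ                 25,489.1683    68,786.0366     265,076.3879
P = 25,489.1683; D_Mac = 2.69864 yrs; D_mod = 2.43230 yrs; C = 8.44813.
Duration effect: -2.43230 × (-0.016) = +0.038917
Convexity effect: 0.5 × 8.44813 × (-0.016)² = +0.0010814
ΔP/P ≈ +0.038917 + 0.0010814 = +0.039998 = +3.9998%.

+4.000%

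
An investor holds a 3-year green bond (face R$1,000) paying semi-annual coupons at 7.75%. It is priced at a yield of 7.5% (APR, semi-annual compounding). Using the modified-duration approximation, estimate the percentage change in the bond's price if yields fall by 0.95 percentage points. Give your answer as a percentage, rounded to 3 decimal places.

Periodic yield y = 0.0375. Modified duration first:
  t   CF        PV=CF/(1+0.0375)^t    t·PV
  1        38.75        37.3494        37.3494
  2        38.75        35.9994        71.9988
  3        38.75        34.6982       104.0947
  4        38.75        33.4441       133.7763
  5        38.75        32.2353       161.1763
  6     1,038.75       832.8799     4,997.2797
  Σ                  1,006.6063     5,505.6752
P = 1,006.6063; D_Mac = 5.46954 half-year periods = 2.73477 yrs; D_mod = 2.73477/(1+0.0375) = 2.63592 yrs.
ΔP/P ≈ -D_mod · Δy = -2.63592 × (-0.0095) = +0.025041 = +2.5041%.

+2.504%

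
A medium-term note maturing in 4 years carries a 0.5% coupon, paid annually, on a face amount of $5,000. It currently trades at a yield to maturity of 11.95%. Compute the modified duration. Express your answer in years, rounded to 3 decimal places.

3.539 years

Periodic yield y = 0.1195. First find Macaulay duration:
  t   CF        PV=CF/(1+0.1195)^t    t·PV
  1        25.00        22.3314        22.3314
  2        25.00        19.9477        39.8953
  3        25.00        17.8184        53.4551
  4     5,025.00     3,199.1874    12,796.7494
  Σ                  3,259.2848    12,912.4312
P = 3,259.2848; Macaulay duration = 12,912.4312 / 3,259.2848 = 3.96174 years.
Modified duration = D_Mac / (1 + y) = 3.96174 / 1.1195 = 3.53885 years.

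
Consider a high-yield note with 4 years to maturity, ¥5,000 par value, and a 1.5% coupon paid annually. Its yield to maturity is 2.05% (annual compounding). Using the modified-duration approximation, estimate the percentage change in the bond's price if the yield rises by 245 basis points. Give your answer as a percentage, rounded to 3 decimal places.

-9.390%

Periodic yield y = 0.0205. Modified duration first:
  t   CF        PV=CF/(1+0.0205)^t    t·PV
  1        75.00        73.4934        73.4934
  2        75.00        72.0170       144.0341
  3        75.00        70.5703       211.7110
  4     5,075.00     4,679.3336    18,717.3345
  Σ                  4,895.4144    19,146.5730
P = 4,895.4144; D_Mac = 3.91112 yrs; D_mod = 3.91112/(1+0.0205) = 3.83256 yrs.
ΔP/P ≈ -D_mod · Δy = -3.83256 × (+0.0245) = -0.093898 = -9.3898%.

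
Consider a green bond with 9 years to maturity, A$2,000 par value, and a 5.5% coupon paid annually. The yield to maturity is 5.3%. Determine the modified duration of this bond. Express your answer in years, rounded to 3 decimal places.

6.978 years

Periodic yield y = 0.053. First find Macaulay duration:
  t   CF        PV=CF/(1+0.053)^t    t·PV
  1       110.00       104.4634       104.4634
  2       110.00        99.2055       198.4111
  3       110.00        94.2123       282.6369
  4       110.00        89.4704       357.8815
  5       110.00        84.9671       424.8355
  6       110.00        80.6905       484.1431
  7       110.00        76.6292       536.4041
  8       110.00        72.7722       582.1779
  9     2,110.00     1,325.6446    11,930.8016
  Σ                  2,028.0553    14,901.7551
P = 2,028.0553; Macaulay duration = 14,901.7551 / 2,028.0553 = 7.34781 years.
Modified duration = D_Mac / (1 + y) = 7.34781 / 1.053 = 6.97797 years.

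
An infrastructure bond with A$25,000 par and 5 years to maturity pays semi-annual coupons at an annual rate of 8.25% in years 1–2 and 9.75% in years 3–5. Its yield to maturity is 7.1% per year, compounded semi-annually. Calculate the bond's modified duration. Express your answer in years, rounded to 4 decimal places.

4.0575 years

Periodic yield y = 0.0355. First find Macaulay duration:
  t   CF        PV=CF/(1+0.0355)^t    t·PV
  1     1,031.25       995.8957       995.8957
  2     1,031.25       961.7535     1,923.5069
  3     1,031.25       928.7817     2,786.3451
  4     1,031.25       896.9403     3,587.7613
  5     1,218.75     1,023.6798     5,118.3988
  6     1,218.75       988.5850     5,931.5099
  7     1,218.75       954.6934     6,682.8536
  8     1,218.75       921.9637     7,375.7093
  9     1,218.75       890.3560     8,013.2042
  10   26,218.75    18,497.4112   184,974.1116
  Σ                 27,060.0601   227,389.2963
P = 27,060.0601; Macaulay duration = 227,389.2963 / 27,060.0601 = 8.40313 half-year periods = 4.20157 years.
Modified duration = D_Mac / (1 + y) = 4.20157 / 1.0355 = 4.05752 years.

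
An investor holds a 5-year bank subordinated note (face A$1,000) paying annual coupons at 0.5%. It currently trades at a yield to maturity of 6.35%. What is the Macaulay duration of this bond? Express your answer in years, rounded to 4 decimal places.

Periodic yield y = 0.0635. Discount each cash flow and weight by its year:
  t   CF        PV=CF/(1+0.0635)^t    t·PV
  1         5.00         4.7015         4.7015
  2         5.00         4.4207         8.8415
  3         5.00         4.1568        12.4704
  4         5.00         3.9086        15.6344
  5     1,005.00       738.7178     3,693.5892
  Σ                    755.9054     3,735.2369
Price P = Σ PV = 755.9054.
Macaulay duration = Σ(t·PV) / P = 3,735.2369 / 755.9054 = 4.94141 years.

4.9414 years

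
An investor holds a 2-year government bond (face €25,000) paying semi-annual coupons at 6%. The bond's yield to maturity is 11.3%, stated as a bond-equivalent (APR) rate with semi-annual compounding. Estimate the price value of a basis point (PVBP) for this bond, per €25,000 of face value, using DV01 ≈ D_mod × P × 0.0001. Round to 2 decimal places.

€4.10

Periodic yield y = 0.0565.
  t   CF        PV=CF/(1+0.0565)^t    t·PV
  1       750.00       709.8912       709.8912
  2       750.00       671.9273     1,343.8545
  3       750.00       635.9936     1,907.9809
  4    25,750.00    20,668.0369    82,672.1475
  Σ                 22,685.8489    86,633.8740
P = 22,685.8489; D_Mac = 3.81885 half-year periods = 1.90943 yrs; D_mod = 1.80731 yrs.
DV01 ≈ 1.80731 × 22,685.8489 × 0.0001 = 4.100041.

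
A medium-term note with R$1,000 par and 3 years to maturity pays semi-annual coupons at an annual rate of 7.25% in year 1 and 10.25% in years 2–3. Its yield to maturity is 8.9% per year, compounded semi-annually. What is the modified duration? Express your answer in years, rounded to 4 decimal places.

Periodic yield y = 0.0445. First find Macaulay duration:
  t   CF        PV=CF/(1+0.0445)^t    t·PV
  1        36.25        34.7056        34.7056
  2        36.25        33.2270        66.4540
  3        51.25        44.9747       134.9242
  4        51.25        43.0586       172.2345
  5        51.25        41.2241       206.1207
  6     1,051.25       809.5717     4,857.4305
  Σ                  1,006.7618     5,471.8695
P = 1,006.7618; Macaulay duration = 5,471.8695 / 1,006.7618 = 5.43512 half-year periods = 2.71756 years.
Modified duration = D_Mac / (1 + y) = 2.71756 / 1.0445 = 2.60178 years.

2.6018 years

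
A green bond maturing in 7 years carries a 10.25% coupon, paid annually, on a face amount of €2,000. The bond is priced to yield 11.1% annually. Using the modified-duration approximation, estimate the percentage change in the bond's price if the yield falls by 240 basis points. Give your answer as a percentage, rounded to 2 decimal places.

Periodic yield y = 0.111. Modified duration first:
  t   CF        PV=CF/(1+0.111)^t    t·PV
  1       205.00       184.5185       184.5185
  2       205.00       166.0832       332.1664
  3       205.00       149.4898       448.4695
  4       205.00       134.5543       538.2173
  5       205.00       121.1110       605.5550
  6       205.00       109.0108       654.0648
  7     2,205.00     1,055.3832     7,387.6825
  Σ                  1,920.1508    10,150.6739
P = 1,920.1508; D_Mac = 5.28639 yrs; D_mod = 5.28639/(1+0.111) = 4.75823 yrs.
ΔP/P ≈ -D_mod · Δy = -4.75823 × (-0.024) = +0.114198 = +11.4198%.

+11.42%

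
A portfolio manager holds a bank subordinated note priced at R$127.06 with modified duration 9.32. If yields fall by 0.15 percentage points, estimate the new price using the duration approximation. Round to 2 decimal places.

R$128.84

Duration approximation: ΔP/P ≈ -D_mod · Δy = -9.32 × (-0.0015) = +0.013980.
New price ≈ 127.06 × (1 + 0.013980) = 128.8362988.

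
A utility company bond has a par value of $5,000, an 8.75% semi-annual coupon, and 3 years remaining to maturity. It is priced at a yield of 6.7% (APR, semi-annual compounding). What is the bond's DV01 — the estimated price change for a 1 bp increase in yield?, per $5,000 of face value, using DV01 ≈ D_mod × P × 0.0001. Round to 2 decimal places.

$1.38

Periodic yield y = 0.0335.
  t   CF        PV=CF/(1+0.0335)^t    t·PV
  1       218.75       211.6594       211.6594
  2       218.75       204.7987       409.5973
  3       218.75       198.1603       594.4809
  4       218.75       191.7371       766.9484
  5       218.75       185.5221       927.6105
  6     5,218.75     4,282.5615    25,695.3689
  Σ                  5,274.4390    28,605.6654
P = 5,274.4390; D_Mac = 5.42345 half-year periods = 2.71173 yrs; D_mod = 2.62383 yrs.
DV01 ≈ 2.62383 × 5,274.4390 × 0.0001 = 1.383922.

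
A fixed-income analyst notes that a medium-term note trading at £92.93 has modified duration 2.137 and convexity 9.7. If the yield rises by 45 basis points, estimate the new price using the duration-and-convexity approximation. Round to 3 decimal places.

£92.045

Duration effect: -D_mod·Δy = -2.137 × (+0.0045) = -0.0096165
Convexity effect: ½·C·(Δy)² = 0.5 × 9.7 × (0.0045)² = +0.0000982125
ΔP/P ≈ -0.0096165 + 0.0000982125 = -0.0095182875
New price ≈ 92.93 × (1 - 0.0095182875) = 92.045465542625.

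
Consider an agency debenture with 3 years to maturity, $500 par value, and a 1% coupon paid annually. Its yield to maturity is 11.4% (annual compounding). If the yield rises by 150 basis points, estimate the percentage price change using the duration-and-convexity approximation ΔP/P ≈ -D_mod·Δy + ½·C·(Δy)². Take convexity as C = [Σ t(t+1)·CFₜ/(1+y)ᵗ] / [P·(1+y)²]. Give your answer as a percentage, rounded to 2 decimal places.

With y = 0.114:
  t   CF        PV=CF/(1+0.114)^t    t·PV        t(t+1)·PV
  1         5.00         4.4883         4.4883           8.9767
  2         5.00         4.0290         8.0580          24.1741
  3       505.00       365.2883     1,095.8650       4,383.4600
  Σ                    373.8057     1,108.4114       4,416.6108
P = 373.8057; D_Mac = 2.96521 yrs; D_mod = 2.66177 yrs; C = 9.52079.
Duration effect: -2.66177 × (+0.015) = -0.039926
Convexity effect: 0.5 × 9.52079 × (0.015)² = +0.0010711
ΔP/P ≈ -0.039926 + 0.0010711 = -0.038855 = -3.8855%.

-3.89%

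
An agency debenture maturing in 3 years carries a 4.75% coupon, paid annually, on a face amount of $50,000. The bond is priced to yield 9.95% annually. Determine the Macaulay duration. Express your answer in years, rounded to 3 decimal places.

Periodic yield y = 0.0995. Discount each cash flow and weight by its year:
  t   CF        PV=CF/(1+0.0995)^t    t·PV
  1     2,375.00     2,160.0728     2,160.0728
  2     2,375.00     1,964.5955     3,929.1910
  3    52,375.00    39,403.8208   118,211.4623
  Σ                 43,528.4890   124,300.7261
Price P = Σ PV = 43,528.4890.
Macaulay duration = Σ(t·PV) / P = 124,300.7261 / 43,528.4890 = 2.85562 years.

2.856 years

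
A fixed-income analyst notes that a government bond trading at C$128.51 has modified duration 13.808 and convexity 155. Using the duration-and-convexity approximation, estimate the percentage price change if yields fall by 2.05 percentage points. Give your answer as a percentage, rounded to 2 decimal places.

Duration effect: -D_mod·Δy = -13.808 × (-0.0205) = +0.283064
Convexity effect: ½·C·(Δy)² = 0.5 × 155 × (-0.0205)² = +0.032569375
ΔP/P ≈ +0.283064 + 0.032569375 = +0.315633375
= +31.5633375%.

+31.56%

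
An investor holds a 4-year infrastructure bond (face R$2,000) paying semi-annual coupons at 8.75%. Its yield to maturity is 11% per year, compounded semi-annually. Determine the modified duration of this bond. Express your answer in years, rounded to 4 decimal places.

Periodic yield y = 0.055. First find Macaulay duration:
  t   CF        PV=CF/(1+0.055)^t    t·PV
  1        87.50        82.9384        82.9384
  2        87.50        78.6146       157.2292
  3        87.50        74.5162       223.5486
  4        87.50        70.6315       282.5259
  5        87.50        66.9493       334.7463
  6        87.50        63.4590       380.7541
  7        87.50        60.1507       421.0550
  8     2,087.50     1,360.2126    10,881.7011
  Σ                  1,857.4723    12,764.4985
P = 1,857.4723; Macaulay duration = 12,764.4985 / 1,857.4723 = 6.87197 half-year periods = 3.43599 years.
Modified duration = D_Mac / (1 + y) = 3.43599 / 1.055 = 3.25686 years.

3.2569 years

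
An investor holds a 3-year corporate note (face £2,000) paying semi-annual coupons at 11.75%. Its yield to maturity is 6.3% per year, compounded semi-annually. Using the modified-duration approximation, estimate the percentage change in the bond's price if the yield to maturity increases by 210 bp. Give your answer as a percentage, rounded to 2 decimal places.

Periodic yield y = 0.0315. Modified duration first:
  t   CF        PV=CF/(1+0.0315)^t    t·PV
  1       117.50       113.9118       113.9118
  2       117.50       110.4331       220.8663
  3       117.50       107.0607       321.1822
  4       117.50       103.7913       415.1652
  5       117.50       100.6217       503.1086
  6     2,117.50     1,757.9561    10,547.7366
  Σ                  2,293.7747    12,121.9706
P = 2,293.7747; D_Mac = 5.28473 half-year periods = 2.64236 yrs; D_mod = 2.64236/(1+0.0315) = 2.56167 yrs.
ΔP/P ≈ -D_mod · Δy = -2.56167 × (+0.021) = -0.053795 = -5.3795%.

-5.38%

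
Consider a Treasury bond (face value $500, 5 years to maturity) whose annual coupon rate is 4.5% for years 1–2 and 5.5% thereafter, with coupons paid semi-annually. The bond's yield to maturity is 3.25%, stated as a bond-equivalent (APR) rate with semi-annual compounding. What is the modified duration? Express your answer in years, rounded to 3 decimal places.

Periodic yield y = 0.01625. First find Macaulay duration:
  t   CF        PV=CF/(1+0.01625)^t    t·PV
  1        11.25        11.0701        11.0701
  2        11.25        10.8931        21.7862
  3        11.25        10.7189        32.1567
  4        11.25        10.5475        42.1901
  5        13.75        12.6853        63.4264
  6        13.75        12.4824        74.8946
  7        13.75        12.2828        85.9799
  8        13.75        12.0864        96.6915
  9        13.75        11.8932       107.0385
  10      513.75       437.2665     4,372.6654
  Σ                    541.9263     4,907.8994
P = 541.9263; Macaulay duration = 4,907.8994 / 541.9263 = 9.05640 half-year periods = 4.52820 years.
Modified duration = D_Mac / (1 + y) = 4.52820 / 1.01625 = 4.45579 years.

4.456 years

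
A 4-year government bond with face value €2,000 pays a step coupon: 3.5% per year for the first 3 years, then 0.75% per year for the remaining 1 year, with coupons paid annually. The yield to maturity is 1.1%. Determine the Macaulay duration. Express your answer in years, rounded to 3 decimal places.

Periodic yield y = 0.011. Discount each cash flow and weight by its year:
  t   CF        PV=CF/(1+0.011)^t    t·PV
  1        70.00        69.2384        69.2384
  2        70.00        68.4850       136.9701
  3        70.00        67.7399       203.2197
  4     2,015.00     1,928.7255     7,714.9021
  Σ                  2,134.1888     8,124.3303
Price P = Σ PV = 2,134.1888.
Macaulay duration = Σ(t·PV) / P = 8,124.3303 / 2,134.1888 = 3.80675 years.

3.807 years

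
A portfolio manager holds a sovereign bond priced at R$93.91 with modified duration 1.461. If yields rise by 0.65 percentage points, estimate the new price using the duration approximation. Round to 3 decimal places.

R$93.018

Duration approximation: ΔP/P ≈ -D_mod · Δy = -1.461 × (+0.0065) = -0.0094965.
New price ≈ 93.91 × (1 - 0.0094965) = 93.018183685.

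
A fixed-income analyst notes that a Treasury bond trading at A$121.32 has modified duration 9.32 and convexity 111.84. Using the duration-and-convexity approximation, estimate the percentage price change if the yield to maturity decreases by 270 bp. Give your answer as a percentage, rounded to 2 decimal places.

+29.24%

Duration effect: -D_mod·Δy = -9.32 × (-0.027) = +0.251640
Convexity effect: ½·C·(Δy)² = 0.5 × 111.84 × (-0.027)² = +0.04076568
ΔP/P ≈ +0.251640 + 0.04076568 = +0.29240568
= +29.240568%.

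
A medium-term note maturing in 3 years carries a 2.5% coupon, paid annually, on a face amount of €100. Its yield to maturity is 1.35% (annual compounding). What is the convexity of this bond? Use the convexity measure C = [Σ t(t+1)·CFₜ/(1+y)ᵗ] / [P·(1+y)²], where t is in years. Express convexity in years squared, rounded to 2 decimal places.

With y = 0.0135:
  t   CF        PV=CF/(1+0.0135)^t    t·PV        t(t+1)·PV
  1         2.50         2.4667         2.4667           4.9334
  2         2.50         2.4338         4.8677          14.6031
  3       102.50        98.4584       295.3751       1,181.5003
  Σ                    103.3589       302.7095       1,201.0368
P = 103.3589.
Convexity = Σ t(t+1)·PV / [P·(1+y)²] = 1,201.0368 / (103.3589 × 1.027182) = 11.31256.

11.31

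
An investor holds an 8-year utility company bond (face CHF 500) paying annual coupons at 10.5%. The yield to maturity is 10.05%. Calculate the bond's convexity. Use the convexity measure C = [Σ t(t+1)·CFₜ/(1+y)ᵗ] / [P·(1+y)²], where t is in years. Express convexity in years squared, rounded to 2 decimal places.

38.31

With y = 0.1005:
  t   CF        PV=CF/(1+0.1005)^t    t·PV        t(t+1)·PV
  1        52.50        47.7056        47.7056          95.4112
  2        52.50        43.3490        86.6980         260.0941
  3        52.50        39.3903       118.1709         472.6835
  4        52.50        35.7931       143.1723         715.8617
  5        52.50        32.5244       162.6219         975.7315
  6        52.50        29.5542       177.3251       1,241.2759
  7        52.50        26.8552       187.9867       1,503.8932
  8       552.50       256.8100     2,054.4799      18,490.3190
  Σ                    511.9818     2,978.1604      23,755.2700
P = 511.9818.
Convexity = Σ t(t+1)·PV / [P·(1+y)²] = 23,755.2700 / (511.9818 × 1.211100) = 38.31117.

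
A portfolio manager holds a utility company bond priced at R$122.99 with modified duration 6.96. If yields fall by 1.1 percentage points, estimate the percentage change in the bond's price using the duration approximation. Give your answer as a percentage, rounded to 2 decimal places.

Duration approximation: ΔP/P ≈ -D_mod · Δy = -6.96 × (-0.011) = +0.076560.
As a percentage: +7.6560%.

+7.66%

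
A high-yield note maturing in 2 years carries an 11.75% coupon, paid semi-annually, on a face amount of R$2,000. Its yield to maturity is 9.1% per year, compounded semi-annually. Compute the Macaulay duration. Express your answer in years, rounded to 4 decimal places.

1.8437 years

Periodic yield y = 0.0455. Discount each cash flow and weight by its period:
  t   CF        PV=CF/(1+0.0455)^t    t·PV
  1       117.50       112.3864       112.3864
  2       117.50       107.4954       214.9908
  3       117.50       102.8172       308.4516
  4     2,117.50     1,772.2593     7,089.0373
  Σ                  2,094.9583     7,724.8661
Price P = Σ PV = 2,094.9583.
Macaulay duration = Σ(t·PV) / P = 7,724.8661 / 2,094.9583 = 3.68736 half-year periods.
In years: 3.68736 / 2 = 1.84368 years.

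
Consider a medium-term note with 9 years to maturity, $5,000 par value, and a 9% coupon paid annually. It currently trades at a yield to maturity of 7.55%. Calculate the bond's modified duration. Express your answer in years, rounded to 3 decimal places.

6.183 years

Periodic yield y = 0.0755. First find Macaulay duration:
  t   CF        PV=CF/(1+0.0755)^t    t·PV
  1       450.00       418.4100       418.4100
  2       450.00       389.0377       778.0754
  3       450.00       361.7273     1,085.1819
  4       450.00       336.3341     1,345.3363
  5       450.00       312.7234     1,563.6172
  6       450.00       290.7703     1,744.6217
  7       450.00       270.3582     1,892.5077
  8       450.00       251.3791     2,011.0329
  9     5,450.00     2,830.7582    25,476.8235
  Σ                  5,461.4983    36,315.6067
P = 5,461.4983; Macaulay duration = 36,315.6067 / 5,461.4983 = 6.64939 years.
Modified duration = D_Mac / (1 + y) = 6.64939 / 1.0755 = 6.18260 years.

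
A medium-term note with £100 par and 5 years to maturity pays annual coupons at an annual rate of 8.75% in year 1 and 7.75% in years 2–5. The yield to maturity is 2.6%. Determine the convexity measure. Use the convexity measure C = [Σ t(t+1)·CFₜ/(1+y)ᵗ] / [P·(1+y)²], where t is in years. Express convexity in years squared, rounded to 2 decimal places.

23.82

With y = 0.026:
  t   CF        PV=CF/(1+0.026)^t    t·PV        t(t+1)·PV
  1         8.75         8.5283         8.5283          17.0565
  2         7.75         7.3622        14.7244          44.1731
  3         7.75         7.1756        21.5269          86.1075
  4         7.75         6.9938        27.9751         139.8757
  5       107.75        94.7721       473.8605       2,843.1628
  Σ                    124.8320       546.6151       3,130.3756
P = 124.8320.
Convexity = Σ t(t+1)·PV / [P·(1+y)²] = 3,130.3756 / (124.8320 × 1.052676) = 23.82188.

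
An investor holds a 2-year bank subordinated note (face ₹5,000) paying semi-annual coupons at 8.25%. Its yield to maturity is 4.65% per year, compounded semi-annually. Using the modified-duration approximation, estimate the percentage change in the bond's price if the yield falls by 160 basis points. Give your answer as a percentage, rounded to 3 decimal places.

+2.953%

Periodic yield y = 0.02325. Modified duration first:
  t   CF        PV=CF/(1+0.02325)^t    t·PV
  1       206.25       201.5636       201.5636
  2       206.25       196.9838       393.9675
  3       206.25       192.5080       577.5239
  4     5,206.25     4,748.9545    18,995.8179
  Σ                  5,340.0098    20,168.8729
P = 5,340.0098; D_Mac = 3.77694 half-year periods = 1.88847 yrs; D_mod = 1.88847/(1+0.02325) = 1.84556 yrs.
ΔP/P ≈ -D_mod · Δy = -1.84556 × (-0.016) = +0.029529 = +2.9529%.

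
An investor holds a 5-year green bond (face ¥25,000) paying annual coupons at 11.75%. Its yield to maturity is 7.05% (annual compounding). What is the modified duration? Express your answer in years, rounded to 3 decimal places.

3.866 years

Periodic yield y = 0.0705. First find Macaulay duration:
  t   CF        PV=CF/(1+0.0705)^t    t·PV
  1     2,937.50     2,744.0448     2,744.0448
  2     2,937.50     2,563.3301     5,126.6601
  3     2,937.50     2,394.5166     7,183.5499
  4     2,937.50     2,236.8208     8,947.2831
  5    27,937.50    19,872.5767    99,362.8836
  Σ                 29,811.2891   123,364.4216
P = 29,811.2891; Macaulay duration = 123,364.4216 / 29,811.2891 = 4.13818 years.
Modified duration = D_Mac / (1 + y) = 4.13818 / 1.0705 = 3.86565 years.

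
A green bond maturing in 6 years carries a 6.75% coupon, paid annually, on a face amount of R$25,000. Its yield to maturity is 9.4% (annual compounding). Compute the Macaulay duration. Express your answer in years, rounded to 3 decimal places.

Periodic yield y = 0.094. Discount each cash flow and weight by its year:
  t   CF        PV=CF/(1+0.094)^t    t·PV
  1     1,687.50     1,542.5046     1,542.5046
  2     1,687.50     1,409.9676     2,819.9352
  3     1,687.50     1,288.8187     3,866.4560
  4     1,687.50     1,178.0792     4,712.3169
  5     1,687.50     1,076.8549     5,384.2743
  6    26,687.50    15,566.9654    93,401.7925
  Σ                 22,063.1903   111,727.2794
Price P = Σ PV = 22,063.1903.
Macaulay duration = Σ(t·PV) / P = 111,727.2794 / 22,063.1903 = 5.06397 years.

5.064 years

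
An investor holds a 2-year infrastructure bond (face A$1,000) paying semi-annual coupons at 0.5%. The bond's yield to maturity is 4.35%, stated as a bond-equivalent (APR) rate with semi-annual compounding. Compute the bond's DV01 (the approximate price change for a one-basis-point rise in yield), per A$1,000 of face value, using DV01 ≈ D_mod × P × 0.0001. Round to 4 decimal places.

Periodic yield y = 0.02175.
  t   CF        PV=CF/(1+0.02175)^t    t·PV
  1         2.50         2.4468         2.4468
  2         2.50         2.3947         4.7894
  3         2.50         2.3437         7.0312
  4     1,002.50       919.8262     3,679.3050
  Σ                    927.0114     3,693.5723
P = 927.0114; D_Mac = 3.98439 half-year periods = 1.99219 yrs; D_mod = 1.94979 yrs.
DV01 ≈ 1.94979 × 927.0114 × 0.0001 = 0.180747.

A$0.1807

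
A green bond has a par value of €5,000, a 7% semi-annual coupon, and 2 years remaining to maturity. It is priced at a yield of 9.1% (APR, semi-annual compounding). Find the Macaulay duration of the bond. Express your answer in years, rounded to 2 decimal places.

1.90 years

Periodic yield y = 0.0455. Discount each cash flow and weight by its period:
  t   CF        PV=CF/(1+0.0455)^t    t·PV
  1       175.00       167.3840       167.3840
  2       175.00       160.0995       320.1990
  3       175.00       153.1320       459.3960
  4     5,175.00     4,331.2595    17,325.0380
  Σ                  4,811.8750    18,272.0170
Price P = Σ PV = 4,811.8750.
Macaulay duration = Σ(t·PV) / P = 18,272.0170 / 4,811.8750 = 3.79728 half-year periods.
In years: 3.79728 / 2 = 1.89864 years.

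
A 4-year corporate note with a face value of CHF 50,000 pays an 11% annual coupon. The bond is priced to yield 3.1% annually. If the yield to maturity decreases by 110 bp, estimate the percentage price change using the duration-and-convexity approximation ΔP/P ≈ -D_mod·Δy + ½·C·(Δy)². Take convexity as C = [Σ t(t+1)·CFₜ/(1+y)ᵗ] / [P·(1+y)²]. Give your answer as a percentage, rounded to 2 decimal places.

With y = 0.031:
  t   CF        PV=CF/(1+0.031)^t    t·PV        t(t+1)·PV
  1     5,500.00     5,334.6266     5,334.6266      10,669.2532
  2     5,500.00     5,174.2256    10,348.4512      31,045.3535
  3     5,500.00     5,018.6475    15,055.9425      60,223.7701
  4    55,500.00    49,119.9959   196,479.9836     982,399.9182
  Σ                 64,647.4956   227,219.0039   1,084,338.2950
P = 64,647.4956; D_Mac = 3.51474 yrs; D_mod = 3.40906 yrs; C = 15.77959.
Duration effect: -3.40906 × (-0.011) = +0.037500
Convexity effect: 0.5 × 15.77959 × (-0.011)² = +0.0009547
ΔP/P ≈ +0.037500 + 0.0009547 = +0.038454 = +3.8454%.

+3.85%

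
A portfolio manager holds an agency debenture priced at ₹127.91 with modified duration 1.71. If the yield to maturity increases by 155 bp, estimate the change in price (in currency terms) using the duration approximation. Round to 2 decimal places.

Duration approximation: ΔP/P ≈ -D_mod · Δy = -1.71 × (+0.0155) = -0.026505.
ΔP ≈ 127.91 × (-0.026505) = -3.39025455.

-₹3.39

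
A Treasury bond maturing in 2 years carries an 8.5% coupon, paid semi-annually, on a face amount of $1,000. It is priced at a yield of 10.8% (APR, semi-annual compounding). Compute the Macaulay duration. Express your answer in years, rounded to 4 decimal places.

Periodic yield y = 0.054. Discount each cash flow and weight by its period:
  t   CF        PV=CF/(1+0.054)^t    t·PV
  1        42.50        40.3226        40.3226
  2        42.50        38.2567        76.5134
  3        42.50        36.2967       108.8901
  4     1,042.50       844.7216     3,378.8866
  Σ                    959.5976     3,604.6127
Price P = Σ PV = 959.5976.
Macaulay duration = Σ(t·PV) / P = 3,604.6127 / 959.5976 = 3.75638 half-year periods.
In years: 3.75638 / 2 = 1.87819 years.

1.8782 years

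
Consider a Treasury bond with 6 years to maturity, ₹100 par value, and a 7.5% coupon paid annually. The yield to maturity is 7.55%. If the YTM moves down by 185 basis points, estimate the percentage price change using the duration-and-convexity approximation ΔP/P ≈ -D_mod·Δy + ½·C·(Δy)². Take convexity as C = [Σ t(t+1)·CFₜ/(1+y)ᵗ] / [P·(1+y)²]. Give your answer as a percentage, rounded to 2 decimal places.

With y = 0.0755:
  t   CF        PV=CF/(1+0.0755)^t    t·PV        t(t+1)·PV
  1         7.50         6.9735         6.9735          13.9470
  2         7.50         6.4840        12.9679          38.9038
  3         7.50         6.0288        18.0864          72.3455
  4         7.50         5.6056        22.4223         112.1114
  5         7.50         5.2121        26.0603         156.3617
  6       107.50        69.4618       416.7707       2,917.3952
  Σ                     99.7657       503.2811       3,311.0645
P = 99.7657; D_Mac = 5.04463 yrs; D_mod = 4.69050 yrs; C = 28.69232.
Duration effect: -4.69050 × (-0.0185) = +0.086774
Convexity effect: 0.5 × 28.69232 × (-0.0185)² = +0.0049100
ΔP/P ≈ +0.086774 + 0.0049100 = +0.091684 = +9.1684%.

+9.17%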